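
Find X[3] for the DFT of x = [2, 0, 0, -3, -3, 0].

X[3] = Σ(n=0 to 5) x[n] · ω_6^(3n) where ω_6 = e^(-2πi/6)
= (2)·ω_6^0 + (0)·ω_6^3 + (0)·ω_6^6 + (-3)·ω_6^9 + (-3)·ω_6^12 + (0)·ω_6^15

X[3] = 2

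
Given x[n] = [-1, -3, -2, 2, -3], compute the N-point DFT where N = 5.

X[k] = Σ(n=0 to 4) x[n] · ω_5^(nk)
where ω_5 = e^(-2πi/5)

Computing each X[k]:
X[0] = -7
X[1] = -2.8541+2.3511i
X[2] = 3.8541-3.8042i
X[3] = 3.8541+3.8042i
X[4] = -2.8541-2.3511i

X = [-7, -2.8541+2.3511i, 3.8541-3.8042i, 3.8541+3.8042i, -2.8541-2.3511i]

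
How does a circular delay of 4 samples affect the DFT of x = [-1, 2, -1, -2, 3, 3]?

Time shift by 4: X_shifted[k] = ω_6^(4k) · X[k]
Shifted x = [-1, -2, 3, 3, -1, 2]

DFT(x[n-4]) = [4, -5, 1.0000+6.9282i, -2, 1.0000-6.9282i, -5]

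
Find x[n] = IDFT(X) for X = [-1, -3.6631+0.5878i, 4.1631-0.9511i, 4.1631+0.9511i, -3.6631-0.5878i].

x[n] = (1/5) Σ(k=0 to 4) X[k] · e^(2πikn/5)

Computing each x[n]:
x[0] = 0
x[1] = -2
x[2] = 1
x[3] = 2
x[4] = -2

x = [0, -2, 1, 2, -2]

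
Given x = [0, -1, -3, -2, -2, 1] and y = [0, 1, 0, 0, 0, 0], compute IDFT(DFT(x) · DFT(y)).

(x ⊛ y)[n] = Σ(m=0 to 5) x[m] · y[(n-m) mod 6]

Computing each output sample:
(x ⊛ y)[0] = 1
(x ⊛ y)[1] = 0
(x ⊛ y)[2] = -1
(x ⊛ y)[3] = -3
(x ⊛ y)[4] = -2
(x ⊛ y)[5] = -2

x ⊛ y = [1, 0, -1, -3, -2, -2]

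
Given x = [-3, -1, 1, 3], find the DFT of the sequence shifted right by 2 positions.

Time shift by 2: X_shifted[k] = ω_4^(2k) · X[k]
Shifted x = [1, 3, -3, -1]

DFT(x[n-2]) = [0, 4-4i, -4, 4+4i]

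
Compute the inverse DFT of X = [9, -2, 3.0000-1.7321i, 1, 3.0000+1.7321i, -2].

x[n] = (1/6) Σ(k=0 to 5) X[k] · e^(2πikn/6)

Computing each x[n]:
x[0] = 2
x[1] = 1
x[2] = 1
x[3] = 3
x[4] = 2
x[5] = 0

x = [2, 1, 1, 3, 2, 0]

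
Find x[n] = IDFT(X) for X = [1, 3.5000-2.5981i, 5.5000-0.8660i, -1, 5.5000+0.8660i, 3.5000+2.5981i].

x[n] = (1/6) Σ(k=0 to 5) X[k] · e^(2πikn/6)

Computing each x[n]:
x[0] = 3
x[1] = 1
x[2] = -1
x[3] = 1
x[4] = -2
x[5] = -1

x = [3, 1, -1, 1, -2, -1]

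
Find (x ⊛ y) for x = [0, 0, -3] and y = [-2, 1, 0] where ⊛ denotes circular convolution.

(x ⊛ y)[n] = Σ(m=0 to 2) x[m] · y[(n-m) mod 3]

Computing each output sample:
(x ⊛ y)[0] = -3
(x ⊛ y)[1] = 0
(x ⊛ y)[2] = 6

x ⊛ y = [-3, 0, 6]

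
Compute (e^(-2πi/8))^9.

Since ω_8^8 = 1, powers reduce modulo 8.
9 mod 8 = 1
So ω_8^9 = ω_8^1 = e^(-2πi·1/8)

ω_8^9 = ω_8^1 = 0.7071-0.7071i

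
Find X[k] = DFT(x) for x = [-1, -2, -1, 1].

X[k] = Σ(n=0 to 3) x[n] · ω_4^(nk)
where ω_4 = e^(-2πi/4)

Computing each X[k]:
X[0] = -3
X[1] = 3i
X[2] = -1
X[3] = -3i

X = [-3, 3i, -1, -3i]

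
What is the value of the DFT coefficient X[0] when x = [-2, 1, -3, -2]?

X[0] = Σ(n=0 to 3) x[n] · ω_4^0 = Σ x[n]
= (-2) + (1) + (-3) + (-2)

X[0] = -6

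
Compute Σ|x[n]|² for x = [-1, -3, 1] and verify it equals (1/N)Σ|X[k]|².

Time domain:
Σ|x[n]|² = |-1|² + |-3|² + |1|² = 11.0000

Frequency domain:
(1/3)Σ|X[k]|² = (1/3)(|-3|² + |3.4641i|² + |-3.4641i|²) = (1/3)·33.0000 = 11.0000

Both sides agree, confirming Parseval's theorem.

Σ|x[n]|² = (1/N)Σ|X[k]|² = 11.0000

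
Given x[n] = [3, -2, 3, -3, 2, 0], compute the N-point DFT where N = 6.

X[k] = Σ(n=0 to 5) x[n] · ω_6^(nk)
where ω_6 = e^(-2πi/6)

Computing each X[k]:
X[0] = 3
X[1] = 2.5000+0.8660i
X[2] = -1.5000+2.5981i
X[3] = 13
X[4] = -1.5000-2.5981i
X[5] = 2.5000-0.8660i

X = [3, 2.5000+0.8660i, -1.5000+2.5981i, 13, -1.5000-2.5981i, 2.5000-0.8660i]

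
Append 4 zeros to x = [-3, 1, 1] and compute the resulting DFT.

Original 3-point DFT: [-1, -4, -4]
Zero-padded 7-point DFT provides frequency interpolation.

DFT_7([x, 0, ...]) = [-1, -2.5990-1.7568i, -4.1235-0.5410i, -3.2775+0.3479i, -3.2775-0.3479i, -4.1235+0.5410i, -2.5990+1.7568i]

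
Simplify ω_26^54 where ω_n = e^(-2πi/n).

Since ω_26^26 = 1, powers reduce modulo 26.
54 mod 26 = 2
So ω_26^54 = ω_26^2 = e^(-2πi·2/26)

ω_26^54 = ω_26^2 = 0.8855-0.4647i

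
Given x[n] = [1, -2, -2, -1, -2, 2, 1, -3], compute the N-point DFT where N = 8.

X[k] = Σ(n=0 to 7) x[n] · ω_8^(nk)
where ω_8 = e^(-2πi/8)

Computing each X[k]:
X[0] = -6
X[1] = -1.2426+4.4142i
X[2] = -4i
X[3] = 7.2426-1.5858i
X[4] = 2
X[5] = 7.2426+1.5858i
X[6] = 4i
X[7] = -1.2426-4.4142i

X = [-6, -1.2426+4.4142i, -4i, 7.2426-1.5858i, 2, 7.2426+1.5858i, 4i, -1.2426-4.4142i]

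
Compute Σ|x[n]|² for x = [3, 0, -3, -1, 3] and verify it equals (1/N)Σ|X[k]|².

Time domain:
Σ|x[n]|² = |3|² + |0|² + |-3|² + |-1|² + |3|² = 28.0000

Frequency domain:
(1/5)Σ|X[k]|² = (1/5)(|2|² + |7.1631+4.0287i|² + |-0.6631-0.1388i|² + |-0.6631+0.1388i|² + |7.1631-4.0287i|²) = (1/5)·140.0000 = 28.0000

Both sides agree, confirming Parseval's theorem.

Σ|x[n]|² = (1/N)Σ|X[k]|² = 28.0000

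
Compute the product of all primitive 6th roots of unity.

The primitive 6th roots of unity are ω_6^k for k coprime to 6: k ∈ {1, 5}
Their product equals the constant term of the cyclotomic polynomial Φ_6(x) up to sign.
For n ≥ 3, the product of all primitive nth roots of unity is 1. (For n=1 it is 1; for n=2 it is -1.)

1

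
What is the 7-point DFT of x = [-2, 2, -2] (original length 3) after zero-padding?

Original 3-point DFT: [-2, -2.0000-3.4641i, -2.0000+3.4641i]
Zero-padded 7-point DFT provides frequency interpolation.

DFT_7([x, 0, ...]) = [-2, -0.3080+0.3862i, -0.6431-2.8176i, -5.0489-2.4314i, -5.0489+2.4314i, -0.6431+2.8176i, -0.3080-0.3862i]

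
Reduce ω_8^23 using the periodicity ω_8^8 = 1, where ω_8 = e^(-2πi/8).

Since ω_8^8 = 1, powers reduce modulo 8.
23 mod 8 = 7
So ω_8^23 = ω_8^7 = e^(-2πi·7/8)

ω_8^23 = ω_8^7 = 0.7071+0.7071i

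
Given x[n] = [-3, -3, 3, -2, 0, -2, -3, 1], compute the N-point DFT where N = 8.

X[k] = Σ(n=0 to 7) x[n] · ω_8^(nk)
where ω_8 = e^(-2πi/8)

Computing each X[k]:
X[0] = -9
X[1] = -1.5858-3.1716i
X[2] = -3+4i
X[3] = -4.4142+8.8284i
X[4] = 3
X[5] = -4.4142-8.8284i
X[6] = -3-4i
X[7] = -1.5858+3.1716i

X = [-9, -1.5858-3.1716i, -3+4i, -4.4142+8.8284i, 3, -4.4142-8.8284i, -3-4i, -1.5858+3.1716i]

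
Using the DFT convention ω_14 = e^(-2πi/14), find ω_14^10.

ω_14^10 = e^(-2πi·10/14)
= cos(-2π·10/14) + i·sin(-2π·10/14)
= cos(-20π/14) + i·sin(-20π/14)

ω_14^10 = cos(-20π/14) + i·sin(-20π/14) = -0.2225+0.9749i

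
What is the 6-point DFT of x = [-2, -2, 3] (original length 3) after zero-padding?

Original 3-point DFT: [-1, -2.5000+4.3301i, -2.5000-4.3301i]
Zero-padded 6-point DFT provides frequency interpolation.

DFT_6([x, 0, ...]) = [-1, -4.5000-0.8660i, -2.5000+4.3301i, 3, -2.5000-4.3301i, -4.5000+0.8660i]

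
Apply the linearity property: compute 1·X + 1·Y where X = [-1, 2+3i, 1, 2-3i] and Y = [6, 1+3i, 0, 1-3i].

By linearity: DFT(1x + 1y) = 1·DFT(x) + 1·DFT(y)
= 1·[-1, 2+3i, 1, 2-3i] + 1·[6, 1+3i, 0, 1-3i]

Computing element-wise:
Z[0] = 1·(-1) + 1·(6) = 5
Z[1] = 1·(2+3i) + 1·(1+3i) = 3+6i
Z[2] = 1·(1) + 1·(0) = 1
Z[3] = 1·(2-3i) + 1·(1-3i) = 3-6i

DFT(1x + 1y) = 1·X + 1·Y = [5, 3+6i, 1, 3-6i]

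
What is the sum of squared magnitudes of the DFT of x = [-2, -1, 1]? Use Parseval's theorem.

Parseval: Σ|x[n]|² = (1/N)Σ|X[k]|², so Σ|X[k]|² = N·Σ|x[n]|² = 3·6.0000

Σ|X[k]|² = N·Σ|x[n]|² = 3·6.0000 = 18.0000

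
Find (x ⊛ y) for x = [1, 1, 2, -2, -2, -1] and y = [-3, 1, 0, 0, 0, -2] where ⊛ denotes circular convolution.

(x ⊛ y)[n] = Σ(m=0 to 5) x[m] · y[(n-m) mod 6]

Computing each output sample:
(x ⊛ y)[0] = -6
(x ⊛ y)[1] = -6
(x ⊛ y)[2] = -1
(x ⊛ y)[3] = 12
(x ⊛ y)[4] = 6
(x ⊛ y)[5] = -1

x ⊛ y = [-6, -6, -1, 12, 6, -1]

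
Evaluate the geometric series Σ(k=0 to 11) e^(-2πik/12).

Sum of all nth roots of unity equals 0 for n > 1 (geometric series with r ≠ 1).

0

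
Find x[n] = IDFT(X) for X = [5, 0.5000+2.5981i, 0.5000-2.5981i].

x[n] = (1/3) Σ(k=0 to 2) X[k] · e^(2πikn/3)

Computing each x[n]:
x[0] = 2
x[1] = 0
x[2] = 3

x = [2, 0, 3]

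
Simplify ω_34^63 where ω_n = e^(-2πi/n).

Since ω_34^34 = 1, powers reduce modulo 34.
63 mod 34 = 29
So ω_34^63 = ω_34^29 = e^(-2πi·29/34)

ω_34^63 = ω_34^29 = 0.6026+0.7980i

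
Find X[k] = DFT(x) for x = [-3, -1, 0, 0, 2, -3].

X[k] = Σ(n=0 to 5) x[n] · ω_6^(nk)
where ω_6 = e^(-2πi/6)

Computing each X[k]:
X[0] = -5
X[1] = -6
X[2] = -2.0000-3.4641i
X[3] = 3
X[4] = -2.0000+3.4641i
X[5] = -6

X = [-5, -6, -2.0000-3.4641i, 3, -2.0000+3.4641i, -6]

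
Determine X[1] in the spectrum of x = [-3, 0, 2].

X[1] = Σ(n=0 to 2) x[n] · ω_3^(1n) where ω_3 = e^(-2πi/3)
= (-3)·ω_3^0 + (0)·ω_3^1 + (2)·ω_3^2

X[1] = -4.0000+1.7321i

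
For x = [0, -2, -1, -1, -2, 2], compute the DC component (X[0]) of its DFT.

X[0] = Σ(n=0 to 5) x[n] · ω_6^0 = Σ x[n]
= (0) + (-2) + (-1) + (-1) + (-2) + (2)

X[0] = -4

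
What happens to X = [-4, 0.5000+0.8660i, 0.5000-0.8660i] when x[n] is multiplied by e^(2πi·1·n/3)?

Modulation property: DFT(ω_3^(-1n)·x[n]) = X[(k-1) mod 3], so circularly shift X by 1 positions.

X[k-1] = [0.5000-0.8660i, -4, 0.5000+0.8660i]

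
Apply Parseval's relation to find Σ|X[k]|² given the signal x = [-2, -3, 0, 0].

Parseval: Σ|x[n]|² = (1/N)Σ|X[k]|², so Σ|X[k]|² = N·Σ|x[n]|² = 4·13.0000

Σ|X[k]|² = N·Σ|x[n]|² = 4·13.0000 = 52.0000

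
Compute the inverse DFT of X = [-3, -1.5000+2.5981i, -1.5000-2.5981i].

x[n] = (1/3) Σ(k=0 to 2) X[k] · e^(2πikn/3)

Computing each x[n]:
x[0] = -2
x[1] = -2
x[2] = 1

x = [-2, -2, 1]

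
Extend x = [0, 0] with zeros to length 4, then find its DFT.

Original 2-point DFT: [0, 0]
Zero-padded 4-point DFT provides frequency interpolation.

DFT_4([x, 0, ...]) = [0, 0, 0, 0]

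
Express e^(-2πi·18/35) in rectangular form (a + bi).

ω_35^18 = e^(-2πi·18/35)
= cos(-2π·18/35) + i·sin(-2π·18/35)
= cos(-36π/35) + i·sin(-36π/35)

ω_35^18 = cos(-36π/35) + i·sin(-36π/35) = -0.9960+0.0896i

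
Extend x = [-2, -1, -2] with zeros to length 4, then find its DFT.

Original 3-point DFT: [-5, -0.5000-0.8660i, -0.5000+0.8660i]
Zero-padded 4-point DFT provides frequency interpolation.

DFT_4([x, 0, ...]) = [-5, 1i, -3, -1i]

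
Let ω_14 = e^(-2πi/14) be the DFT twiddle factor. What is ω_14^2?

ω_14^2 = e^(-2πi·2/14)
= cos(-2π·2/14) + i·sin(-2π·2/14)
= cos(-4π/14) + i·sin(-4π/14)

ω_14^2 = cos(-4π/14) + i·sin(-4π/14) = 0.6235-0.7818i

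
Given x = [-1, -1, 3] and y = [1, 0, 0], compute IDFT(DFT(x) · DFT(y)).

(x ⊛ y)[n] = Σ(m=0 to 2) x[m] · y[(n-m) mod 3]

Computing each output sample:
(x ⊛ y)[0] = -1
(x ⊛ y)[1] = -1
(x ⊛ y)[2] = 3

x ⊛ y = [-1, -1, 3]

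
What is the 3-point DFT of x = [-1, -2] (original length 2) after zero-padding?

Original 2-point DFT: [-3, 1]
Zero-padded 3-point DFT provides frequency interpolation.

DFT_3([x, 0, ...]) = [-3, 1.7321i, -1.7321i]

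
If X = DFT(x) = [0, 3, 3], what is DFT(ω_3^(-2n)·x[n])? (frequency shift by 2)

Modulation property: DFT(ω_3^(-2n)·x[n]) = X[(k-2) mod 3], so circularly shift X by 2 positions.

X[k-2] = [3, 3, 0]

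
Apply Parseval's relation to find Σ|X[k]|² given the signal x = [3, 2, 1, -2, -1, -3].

Parseval: Σ|x[n]|² = (1/N)Σ|X[k]|², so Σ|X[k]|² = N·Σ|x[n]|² = 6·28.0000

Σ|X[k]|² = N·Σ|x[n]|² = 6·28.0000 = 168.0000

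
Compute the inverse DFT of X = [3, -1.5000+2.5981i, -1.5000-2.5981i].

x[n] = (1/3) Σ(k=0 to 2) X[k] · e^(2πikn/3)

Computing each x[n]:
x[0] = 0
x[1] = 0
x[2] = 3

x = [0, 0, 3]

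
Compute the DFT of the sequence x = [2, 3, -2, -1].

X[k] = Σ(n=0 to 3) x[n] · ω_4^(nk)
where ω_4 = e^(-2πi/4)

Computing each X[k]:
X[0] = 2
X[1] = 4-4i
X[2] = -2
X[3] = 4+4i

X = [2, 4-4i, -2, 4+4i]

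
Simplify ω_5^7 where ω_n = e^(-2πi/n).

Since ω_5^5 = 1, powers reduce modulo 5.
7 mod 5 = 2
So ω_5^7 = ω_5^2 = e^(-2πi·2/5)

ω_5^7 = ω_5^2 = -0.8090-0.5878i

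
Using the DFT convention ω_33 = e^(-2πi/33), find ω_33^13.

ω_33^13 = e^(-2πi·13/33)
= cos(-2π·13/33) + i·sin(-2π·13/33)
= cos(-26π/33) + i·sin(-26π/33)

ω_33^13 = cos(-26π/33) + i·sin(-26π/33) = -0.7861-0.6182i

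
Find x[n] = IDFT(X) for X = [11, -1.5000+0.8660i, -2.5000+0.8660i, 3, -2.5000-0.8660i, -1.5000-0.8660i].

x[n] = (1/6) Σ(k=0 to 5) X[k] · e^(2πikn/6)

Computing each x[n]:
x[0] = 1
x[1] = 1
x[2] = 3
x[3] = 1
x[4] = 3
x[5] = 2

x = [1, 1, 3, 1, 3, 2]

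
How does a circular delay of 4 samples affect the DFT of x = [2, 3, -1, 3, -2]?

Time shift by 4: X_shifted[k] = ω_5^(4k) · X[k]
Shifted x = [3, -1, 3, -2, 2]

DFT(x[n-4]) = [5, 2.5000-0.0858i, 2.5000+6.5186i, 2.5000-6.5186i, 2.5000+0.0858i]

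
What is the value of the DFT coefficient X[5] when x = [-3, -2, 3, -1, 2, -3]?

X[5] = Σ(n=0 to 5) x[n] · ω_6^(5n) where ω_6 = e^(-2πi/6)
= (-3)·ω_6^0 + (-2)·ω_6^5 + (3)·ω_6^10 + (-1)·ω_6^15 + (2)·ω_6^20 + (-3)·ω_6^25

X[5] = -7.0000+1.7321i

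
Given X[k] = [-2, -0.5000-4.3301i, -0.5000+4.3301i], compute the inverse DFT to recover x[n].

x[n] = (1/3) Σ(k=0 to 2) X[k] · e^(2πikn/3)

Computing each x[n]:
x[0] = -1
x[1] = 2
x[2] = -3

x = [-1, 2, -3]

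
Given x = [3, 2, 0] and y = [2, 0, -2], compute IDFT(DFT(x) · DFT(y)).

(x ⊛ y)[n] = Σ(m=0 to 2) x[m] · y[(n-m) mod 3]

Computing each output sample:
(x ⊛ y)[0] = 2
(x ⊛ y)[1] = 4
(x ⊛ y)[2] = -6

x ⊛ y = [2, 4, -6]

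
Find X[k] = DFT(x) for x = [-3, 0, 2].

X[k] = Σ(n=0 to 2) x[n] · ω_3^(nk)
where ω_3 = e^(-2πi/3)

Computing each X[k]:
X[0] = -1
X[1] = -4.0000+1.7321i
X[2] = -4.0000-1.7321i

X = [-1, -4.0000+1.7321i, -4.0000-1.7321i]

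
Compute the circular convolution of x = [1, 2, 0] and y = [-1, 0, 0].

(x ⊛ y)[n] = Σ(m=0 to 2) x[m] · y[(n-m) mod 3]

Computing each output sample:
(x ⊛ y)[0] = -1
(x ⊛ y)[1] = -2
(x ⊛ y)[2] = 0

x ⊛ y = [-1, -2, 0]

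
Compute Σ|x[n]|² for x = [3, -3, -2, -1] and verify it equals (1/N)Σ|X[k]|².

Time domain:
Σ|x[n]|² = |3|² + |-3|² + |-2|² + |-1|² = 23.0000

Frequency domain:
(1/4)Σ|X[k]|² = (1/4)(|-3|² + |5+2i|² + |5|² + |5-2i|²) = (1/4)·92.0000 = 23.0000

Both sides agree, confirming Parseval's theorem.

Σ|x[n]|² = (1/N)Σ|X[k]|² = 23.0000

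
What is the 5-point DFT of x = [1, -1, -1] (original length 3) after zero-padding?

Original 3-point DFT: [-1, 2, 2]
Zero-padded 5-point DFT provides frequency interpolation.

DFT_5([x, 0, ...]) = [-1, 1.5000+1.5388i, 1.5000-0.3633i, 1.5000+0.3633i, 1.5000-1.5388i]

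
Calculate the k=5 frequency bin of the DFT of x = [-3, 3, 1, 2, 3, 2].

X[5] = Σ(n=0 to 5) x[n] · ω_6^(5n) where ω_6 = e^(-2πi/6)
= (-3)·ω_6^0 + (3)·ω_6^5 + (1)·ω_6^10 + (2)·ω_6^15 + (3)·ω_6^20 + (2)·ω_6^25

X[5] = -4.5000-0.8660i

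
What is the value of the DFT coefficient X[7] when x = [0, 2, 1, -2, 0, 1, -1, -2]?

X[7] = Σ(n=0 to 7) x[n] · ω_8^(7n) where ω_8 = e^(-2πi/8)
= (0)·ω_8^0 + (2)·ω_8^7 + (1)·ω_8^14 + (-2)·ω_8^21 + (0)·ω_8^28 + (1)·ω_8^35 + (-1)·ω_8^42 + (-2)·ω_8^49

X[7] = 0.7071+2.7071i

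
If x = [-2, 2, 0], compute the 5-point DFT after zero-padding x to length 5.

Original 3-point DFT: [0, -3.0000-1.7321i, -3.0000+1.7321i]
Zero-padded 5-point DFT provides frequency interpolation.

DFT_5([x, 0, ...]) = [0, -1.3820-1.9021i, -3.6180-1.1756i, -3.6180+1.1756i, -1.3820+1.9021i]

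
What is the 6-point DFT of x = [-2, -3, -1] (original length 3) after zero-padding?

Original 3-point DFT: [-6, 1.7321i, -1.7321i]
Zero-padded 6-point DFT provides frequency interpolation.

DFT_6([x, 0, ...]) = [-6, -3.0000+3.4641i, 1.7321i, 0, -1.7321i, -3.0000-3.4641i]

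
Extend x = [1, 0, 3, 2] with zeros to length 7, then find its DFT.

Original 4-point DFT: [6, -2+2i, 2, -2-2i]
Zero-padded 7-point DFT provides frequency interpolation.

DFT_7([x, 0, ...]) = [6, -1.4695-3.7926i, -0.4559+2.8653i, 2.4254+0.3956i, 2.4254-0.3956i, -0.4559-2.8653i, -1.4695+3.7926i]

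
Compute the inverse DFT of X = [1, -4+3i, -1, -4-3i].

x[n] = (1/4) Σ(k=0 to 3) X[k] · e^(2πikn/4)

Computing each x[n]:
x[0] = -2
x[1] = -1
x[2] = 2
x[3] = 2

x = [-2, -1, 2, 2]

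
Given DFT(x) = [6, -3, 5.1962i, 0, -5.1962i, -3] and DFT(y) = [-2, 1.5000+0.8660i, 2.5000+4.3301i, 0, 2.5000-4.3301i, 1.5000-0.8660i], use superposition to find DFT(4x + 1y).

By linearity: DFT(4x + 1y) = 4·DFT(x) + 1·DFT(y)
= 4·[6, -3, 5.1962i, 0, -5.1962i, -3] + 1·[-2, 1.5000+0.8660i, 2.5000+4.3301i, 0, 2.5000-4.3301i, 1.5000-0.8660i]

Computing element-wise:
Z[0] = 4·(6) + 1·(-2) = 22
Z[1] = 4·(-3) + 1·(1.5000+0.8660i) = -10.5000+0.8660i
Z[2] = 4·(5.1962i) + 1·(2.5000+4.3301i) = 2.5000+25.1149i
Z[3] = 4·(0) + 1·(0) = 0
Z[4] = 4·(-5.1962i) + 1·(2.5000-4.3301i) = 2.5000-25.1149i
Z[5] = 4·(-3) + 1·(1.5000-0.8660i) = -10.5000-0.8660i

DFT(4x + 1y) = 4·X + 1·Y = [22, -10.5000+0.8660i, 2.5000+25.1149i, 0, 2.5000-25.1149i, -10.5000-0.8660i]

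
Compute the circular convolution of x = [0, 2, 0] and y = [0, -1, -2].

(x ⊛ y)[n] = Σ(m=0 to 2) x[m] · y[(n-m) mod 3]

Computing each output sample:
(x ⊛ y)[0] = -4
(x ⊛ y)[1] = 0
(x ⊛ y)[2] = -2

x ⊛ y = [-4, 0, -2]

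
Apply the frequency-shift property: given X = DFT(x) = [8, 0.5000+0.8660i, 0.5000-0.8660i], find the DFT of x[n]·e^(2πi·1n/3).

Modulation property: DFT(ω_3^(-1n)·x[n]) = X[(k-1) mod 3], so circularly shift X by 1 positions.

X[k-1] = [0.5000-0.8660i, 8, 0.5000+0.8660i]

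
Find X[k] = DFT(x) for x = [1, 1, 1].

X[k] = Σ(n=0 to 2) x[n] · ω_3^(nk)
where ω_3 = e^(-2πi/3)

Computing each X[k]:
X[0] = 3
X[1] = 0
X[2] = 0

X = [3, 0, 0]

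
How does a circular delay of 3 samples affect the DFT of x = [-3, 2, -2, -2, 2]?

Time shift by 3: X_shifted[k] = ω_5^(3k) · X[k]
Shifted x = [-2, -2, 2, -3, 2]

DFT(x[n-3]) = [-3, -1.1910+0.8653i, -2.3090+7.1064i, -2.3090-7.1064i, -1.1910-0.8653i]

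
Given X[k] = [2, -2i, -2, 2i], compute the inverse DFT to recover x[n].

x[n] = (1/4) Σ(k=0 to 3) X[k] · e^(2πikn/4)

Computing each x[n]:
x[0] = 0
x[1] = 2
x[2] = 0
x[3] = 0

x = [0, 2, 0, 0]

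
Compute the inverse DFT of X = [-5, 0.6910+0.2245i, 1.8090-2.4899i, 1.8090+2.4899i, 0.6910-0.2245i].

x[n] = (1/5) Σ(k=0 to 4) X[k] · e^(2πikn/5)

Computing each x[n]:
x[0] = 0
x[1] = -1
x[2] = -2
x[3] = 0
x[4] = -2

x = [0, -1, -2, 0, -2]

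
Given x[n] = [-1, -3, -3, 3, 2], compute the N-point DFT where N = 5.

X[k] = Σ(n=0 to 4) x[n] · ω_5^(nk)
where ω_5 = e^(-2πi/5)

Computing each X[k]:
X[0] = -2
X[1] = -1.3090+8.2820i
X[2] = -0.1910-2.7674i
X[3] = -0.1910+2.7674i
X[4] = -1.3090-8.2820i

X = [-2, -1.3090+8.2820i, -0.1910-2.7674i, -0.1910+2.7674i, -1.3090-8.2820i]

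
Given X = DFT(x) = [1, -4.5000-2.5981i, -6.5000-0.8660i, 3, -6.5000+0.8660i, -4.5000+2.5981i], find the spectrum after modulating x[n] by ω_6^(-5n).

Modulation property: DFT(ω_6^(-5n)·x[n]) = X[(k-5) mod 6], so circularly shift X by 5 positions.

X[k-5] = [-4.5000-2.5981i, -6.5000-0.8660i, 3, -6.5000+0.8660i, -4.5000+2.5981i, 1]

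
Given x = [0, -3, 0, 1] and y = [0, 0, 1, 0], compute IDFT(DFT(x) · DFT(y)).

(x ⊛ y)[n] = Σ(m=0 to 3) x[m] · y[(n-m) mod 4]

Computing each output sample:
(x ⊛ y)[0] = 0
(x ⊛ y)[1] = 1
(x ⊛ y)[2] = 0
(x ⊛ y)[3] = -3

x ⊛ y = [0, 1, 0, -3]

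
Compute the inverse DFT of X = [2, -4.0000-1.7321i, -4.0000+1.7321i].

x[n] = (1/3) Σ(k=0 to 2) X[k] · e^(2πikn/3)

Computing each x[n]:
x[0] = -2
x[1] = 3
x[2] = 1

x = [-2, 3, 1]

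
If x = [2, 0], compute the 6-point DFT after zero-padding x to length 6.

Original 2-point DFT: [2, 2]
Zero-padded 6-point DFT provides frequency interpolation.

DFT_6([x, 0, ...]) = [2, 2, 2, 2, 2, 2]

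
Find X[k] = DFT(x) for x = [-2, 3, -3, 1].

X[k] = Σ(n=0 to 3) x[n] · ω_4^(nk)
where ω_4 = e^(-2πi/4)

Computing each X[k]:
X[0] = -1
X[1] = 1-2i
X[2] = -9
X[3] = 1+2i

X = [-1, 1-2i, -9, 1+2i]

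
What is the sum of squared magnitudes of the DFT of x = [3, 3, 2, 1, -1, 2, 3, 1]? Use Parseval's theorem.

Parseval: Σ|x[n]|² = (1/N)Σ|X[k]|², so Σ|X[k]|² = N·Σ|x[n]|² = 8·38.0000

Σ|X[k]|² = N·Σ|x[n]|² = 8·38.0000 = 304.0000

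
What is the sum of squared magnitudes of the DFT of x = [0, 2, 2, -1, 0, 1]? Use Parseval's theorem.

Parseval: Σ|x[n]|² = (1/N)Σ|X[k]|², so Σ|X[k]|² = N·Σ|x[n]|² = 6·10.0000

Σ|X[k]|² = N·Σ|x[n]|² = 6·10.0000 = 60.0000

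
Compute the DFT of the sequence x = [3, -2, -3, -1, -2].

X[k] = Σ(n=0 to 4) x[n] · ω_5^(nk)
where ω_5 = e^(-2πi/5)

Computing each X[k]:
X[0] = -5
X[1] = 5.0000+1.1756i
X[2] = 5.0000-1.9021i
X[3] = 5.0000+1.9021i
X[4] = 5.0000-1.1756i

X = [-5, 5.0000+1.1756i, 5.0000-1.9021i, 5.0000+1.9021i, 5.0000-1.1756i]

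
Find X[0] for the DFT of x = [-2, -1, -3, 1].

X[0] = Σ(n=0 to 3) x[n] · ω_4^0 = Σ x[n]
= (-2) + (-1) + (-3) + (1)

X[0] = -5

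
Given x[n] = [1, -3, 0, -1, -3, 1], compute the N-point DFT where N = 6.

X[k] = Σ(n=0 to 5) x[n] · ω_6^(nk)
where ω_6 = e^(-2πi/6)

Computing each X[k]:
X[0] = -5
X[1] = 2.5000+0.8660i
X[2] = 2.5000+6.0622i
X[3] = 1
X[4] = 2.5000-6.0622i
X[5] = 2.5000-0.8660i

X = [-5, 2.5000+0.8660i, 2.5000+6.0622i, 1, 2.5000-6.0622i, 2.5000-0.8660i]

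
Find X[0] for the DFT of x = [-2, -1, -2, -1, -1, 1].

X[0] = Σ(n=0 to 5) x[n] · ω_6^0 = Σ x[n]
= (-2) + (-1) + (-2) + (-1) + (-1) + (1)

X[0] = -6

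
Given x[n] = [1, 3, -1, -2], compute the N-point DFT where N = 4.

X[k] = Σ(n=0 to 3) x[n] · ω_4^(nk)
where ω_4 = e^(-2πi/4)

Computing each X[k]:
X[0] = 1
X[1] = 2-5i
X[2] = -1
X[3] = 2+5i

X = [1, 2-5i, -1, 2+5i]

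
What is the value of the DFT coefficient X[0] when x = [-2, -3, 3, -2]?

X[0] = Σ(n=0 to 3) x[n] · ω_4^0 = Σ x[n]
= (-2) + (-3) + (3) + (-2)

X[0] = -4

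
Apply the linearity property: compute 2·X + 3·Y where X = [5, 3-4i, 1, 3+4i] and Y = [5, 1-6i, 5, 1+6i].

By linearity: DFT(2x + 3y) = 2·DFT(x) + 3·DFT(y)
= 2·[5, 3-4i, 1, 3+4i] + 3·[5, 1-6i, 5, 1+6i]

Computing element-wise:
Z[0] = 2·(5) + 3·(5) = 25
Z[1] = 2·(3-4i) + 3·(1-6i) = 9-26i
Z[2] = 2·(1) + 3·(5) = 17
Z[3] = 2·(3+4i) + 3·(1+6i) = 9+26i

DFT(2x + 3y) = 2·X + 3·Y = [25, 9-26i, 17, 9+26i]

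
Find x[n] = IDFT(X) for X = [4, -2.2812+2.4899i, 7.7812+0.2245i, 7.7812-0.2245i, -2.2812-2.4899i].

x[n] = (1/5) Σ(k=0 to 4) X[k] · e^(2πikn/5)

Computing each x[n]:
x[0] = 3
x[1] = -3
x[2] = 2
x[3] = 3
x[4] = -1

x = [3, -3, 2, 3, -1]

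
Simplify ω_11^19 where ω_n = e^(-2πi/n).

Since ω_11^11 = 1, powers reduce modulo 11.
19 mod 11 = 8
So ω_11^19 = ω_11^8 = e^(-2πi·8/11)

ω_11^19 = ω_11^8 = -0.1423+0.9898i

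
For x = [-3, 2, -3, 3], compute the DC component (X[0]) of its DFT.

X[0] = Σ(n=0 to 3) x[n] · ω_4^0 = Σ x[n]
= (-3) + (2) + (-3) + (3)

X[0] = -1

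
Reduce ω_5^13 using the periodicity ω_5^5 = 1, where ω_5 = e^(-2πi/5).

Since ω_5^5 = 1, powers reduce modulo 5.
13 mod 5 = 3
So ω_5^13 = ω_5^3 = e^(-2πi·3/5)

ω_5^13 = ω_5^3 = -0.8090+0.5878i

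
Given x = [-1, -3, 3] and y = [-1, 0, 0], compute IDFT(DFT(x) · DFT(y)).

(x ⊛ y)[n] = Σ(m=0 to 2) x[m] · y[(n-m) mod 3]

Computing each output sample:
(x ⊛ y)[0] = 1
(x ⊛ y)[1] = 3
(x ⊛ y)[2] = -3

x ⊛ y = [1, 3, -3]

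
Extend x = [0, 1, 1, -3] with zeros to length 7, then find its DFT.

Original 4-point DFT: [-1, -1-4i, 3, -1+4i]
Zero-padded 7-point DFT provides frequency interpolation.

DFT_7([x, 0, ...]) = [-1, 3.1039-0.4551i, -2.9940-2.8865i, 0.3901+3.2727i, 0.3901-3.2727i, -2.9940+2.8865i, 3.1039+0.4551i]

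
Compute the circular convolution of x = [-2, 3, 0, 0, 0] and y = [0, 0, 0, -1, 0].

(x ⊛ y)[n] = Σ(m=0 to 4) x[m] · y[(n-m) mod 5]

Computing each output sample:
(x ⊛ y)[0] = 0
(x ⊛ y)[1] = 0
(x ⊛ y)[2] = 0
(x ⊛ y)[3] = 2
(x ⊛ y)[4] = -3

x ⊛ y = [0, 0, 0, 2, -3]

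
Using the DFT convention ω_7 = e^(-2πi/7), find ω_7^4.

ω_7^4 = e^(-2πi·4/7)
= cos(-2π·4/7) + i·sin(-2π·4/7)
= cos(-8π/7) + i·sin(-8π/7)

ω_7^4 = cos(-8π/7) + i·sin(-8π/7) = -0.9010+0.4339i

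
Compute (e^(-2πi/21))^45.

Since ω_21^21 = 1, powers reduce modulo 21.
45 mod 21 = 3
So ω_21^45 = ω_21^3 = e^(-2πi·3/21)

ω_21^45 = ω_21^3 = 0.6235-0.7818i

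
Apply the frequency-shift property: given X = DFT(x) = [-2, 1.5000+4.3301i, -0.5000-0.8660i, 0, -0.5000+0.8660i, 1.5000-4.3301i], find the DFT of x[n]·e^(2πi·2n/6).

Modulation property: DFT(ω_6^(-2n)·x[n]) = X[(k-2) mod 6], so circularly shift X by 2 positions.

X[k-2] = [-0.5000+0.8660i, 1.5000-4.3301i, -2, 1.5000+4.3301i, -0.5000-0.8660i, 0]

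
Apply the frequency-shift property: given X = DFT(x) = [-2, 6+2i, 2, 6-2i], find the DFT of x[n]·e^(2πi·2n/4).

Modulation property: DFT(ω_4^(-2n)·x[n]) = X[(k-2) mod 4], so circularly shift X by 2 positions.

X[k-2] = [2, 6-2i, -2, 6+2i]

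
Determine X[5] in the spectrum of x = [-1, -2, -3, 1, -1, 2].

X[5] = Σ(n=0 to 5) x[n] · ω_6^(5n) where ω_6 = e^(-2πi/6)
= (-1)·ω_6^0 + (-2)·ω_6^5 + (-3)·ω_6^10 + (1)·ω_6^15 + (-1)·ω_6^20 + (2)·ω_6^25

X[5] = -5.1962i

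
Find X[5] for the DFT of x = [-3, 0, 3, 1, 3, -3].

X[5] = Σ(n=0 to 5) x[n] · ω_6^(5n) where ω_6 = e^(-2πi/6)
= (-3)·ω_6^0 + (0)·ω_6^5 + (3)·ω_6^10 + (1)·ω_6^15 + (3)·ω_6^20 + (-3)·ω_6^25

X[5] = -8.5000+2.5981i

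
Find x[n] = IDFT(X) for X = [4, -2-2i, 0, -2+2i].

x[n] = (1/4) Σ(k=0 to 3) X[k] · e^(2πikn/4)

Computing each x[n]:
x[0] = 0
x[1] = 2
x[2] = 2
x[3] = 0

x = [0, 2, 2, 0]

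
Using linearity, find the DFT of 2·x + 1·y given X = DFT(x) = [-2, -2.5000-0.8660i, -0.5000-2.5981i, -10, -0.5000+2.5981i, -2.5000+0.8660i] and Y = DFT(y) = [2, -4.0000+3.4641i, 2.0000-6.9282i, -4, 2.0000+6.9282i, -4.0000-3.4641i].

By linearity: DFT(2x + 1y) = 2·DFT(x) + 1·DFT(y)
= 2·[-2, -2.5000-0.8660i, -0.5000-2.5981i, -10, -0.5000+2.5981i, -2.5000+0.8660i] + 1·[2, -4.0000+3.4641i, 2.0000-6.9282i, -4, 2.0000+6.9282i, -4.0000-3.4641i]

Computing element-wise:
Z[0] = 2·(-2) + 1·(2) = -2
Z[1] = 2·(-2.5000-0.8660i) + 1·(-4.0000+3.4641i) = -9.0000+1.7321i
Z[2] = 2·(-0.5000-2.5981i) + 1·(2.0000-6.9282i) = 1.0000-12.1244i
Z[3] = 2·(-10) + 1·(-4) = -24
Z[4] = 2·(-0.5000+2.5981i) + 1·(2.0000+6.9282i) = 1.0000+12.1244i
Z[5] = 2·(-2.5000+0.8660i) + 1·(-4.0000-3.4641i) = -9.0000-1.7321i

DFT(2x + 1y) = 2·X + 1·Y = [-2, -9.0000+1.7321i, 1.0000-12.1244i, -24, 1.0000+12.1244i, -9.0000-1.7321i]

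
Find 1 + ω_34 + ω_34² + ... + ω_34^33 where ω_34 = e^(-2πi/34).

Sum of all nth roots of unity equals 0 for n > 1 (geometric series with r ≠ 1).

0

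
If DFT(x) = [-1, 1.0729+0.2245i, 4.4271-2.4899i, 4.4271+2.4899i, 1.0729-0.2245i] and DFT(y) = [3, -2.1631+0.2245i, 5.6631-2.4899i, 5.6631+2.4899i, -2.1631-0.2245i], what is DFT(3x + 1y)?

By linearity: DFT(3x + 1y) = 3·DFT(x) + 1·DFT(y)
= 3·[-1, 1.0729+0.2245i, 4.4271-2.4899i, 4.4271+2.4899i, 1.0729-0.2245i] + 1·[3, -2.1631+0.2245i, 5.6631-2.4899i, 5.6631+2.4899i, -2.1631-0.2245i]

Computing element-wise:
Z[0] = 3·(-1) + 1·(3) = 0
Z[1] = 3·(1.0729+0.2245i) + 1·(-2.1631+0.2245i) = 1.0556+0.8980i
Z[2] = 3·(4.4271-2.4899i) + 1·(5.6631-2.4899i) = 18.9444-9.9596i
Z[3] = 3·(4.4271+2.4899i) + 1·(5.6631+2.4899i) = 18.9444+9.9596i
Z[4] = 3·(1.0729-0.2245i) + 1·(-2.1631-0.2245i) = 1.0556-0.8980i

DFT(3x + 1y) = 3·X + 1·Y = [0, 1.0556+0.8980i, 18.9444-9.9596i, 18.9444+9.9596i, 1.0556-0.8980i]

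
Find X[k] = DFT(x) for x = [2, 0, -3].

X[k] = Σ(n=0 to 2) x[n] · ω_3^(nk)
where ω_3 = e^(-2πi/3)

Computing each X[k]:
X[0] = -1
X[1] = 3.5000-2.5981i
X[2] = 3.5000+2.5981i

X = [-1, 3.5000-2.5981i, 3.5000+2.5981i]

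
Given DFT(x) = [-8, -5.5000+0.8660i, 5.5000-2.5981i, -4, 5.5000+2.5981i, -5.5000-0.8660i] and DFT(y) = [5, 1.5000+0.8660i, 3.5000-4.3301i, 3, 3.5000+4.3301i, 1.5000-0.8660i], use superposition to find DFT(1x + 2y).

By linearity: DFT(1x + 2y) = 1·DFT(x) + 2·DFT(y)
= 1·[-8, -5.5000+0.8660i, 5.5000-2.5981i, -4, 5.5000+2.5981i, -5.5000-0.8660i] + 2·[5, 1.5000+0.8660i, 3.5000-4.3301i, 3, 3.5000+4.3301i, 1.5000-0.8660i]

Computing element-wise:
Z[0] = 1·(-8) + 2·(5) = 2
Z[1] = 1·(-5.5000+0.8660i) + 2·(1.5000+0.8660i) = -2.5000+2.5980i
Z[2] = 1·(5.5000-2.5981i) + 2·(3.5000-4.3301i) = 12.5000-11.2583i
Z[3] = 1·(-4) + 2·(3) = 2
Z[4] = 1·(5.5000+2.5981i) + 2·(3.5000+4.3301i) = 12.5000+11.2583i
Z[5] = 1·(-5.5000-0.8660i) + 2·(1.5000-0.8660i) = -2.5000-2.5980i

DFT(1x + 2y) = 1·X + 2·Y = [2, -2.5000+2.5980i, 12.5000-11.2583i, 2, 12.5000+11.2583i, -2.5000-2.5980i]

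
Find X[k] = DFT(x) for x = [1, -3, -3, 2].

X[k] = Σ(n=0 to 3) x[n] · ω_4^(nk)
where ω_4 = e^(-2πi/4)

Computing each X[k]:
X[0] = -3
X[1] = 4+5i
X[2] = -1
X[3] = 4-5i

X = [-3, 4+5i, -1, 4-5i]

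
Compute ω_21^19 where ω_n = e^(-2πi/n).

ω_21^19 = e^(-2πi·19/21)
= cos(-2π·19/21) + i·sin(-2π·19/21)
= cos(-38π/21) + i·sin(-38π/21)

ω_21^19 = cos(-38π/21) + i·sin(-38π/21) = 0.8262+0.5633i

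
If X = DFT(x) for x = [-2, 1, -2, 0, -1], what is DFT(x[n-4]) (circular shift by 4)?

Time shift by 4: X_shifted[k] = ω_5^(4k) · X[k]
Shifted x = [1, -2, 0, -1, -2]

DFT(x[n-4]) = [-4, 0.5729-0.5878i, 3.9271+0.9511i, 3.9271-0.9511i, 0.5729+0.5878i]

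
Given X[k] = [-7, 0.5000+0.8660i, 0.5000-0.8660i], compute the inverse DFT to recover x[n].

x[n] = (1/3) Σ(k=0 to 2) X[k] · e^(2πikn/3)

Computing each x[n]:
x[0] = -2
x[1] = -3
x[2] = -2

x = [-2, -3, -2]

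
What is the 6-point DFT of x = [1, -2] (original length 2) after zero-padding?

Original 2-point DFT: [-1, 3]
Zero-padded 6-point DFT provides frequency interpolation.

DFT_6([x, 0, ...]) = [-1, 1.7321i, 2.0000+1.7321i, 3, 2.0000-1.7321i, -1.7321i]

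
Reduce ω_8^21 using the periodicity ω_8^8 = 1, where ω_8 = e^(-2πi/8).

Since ω_8^8 = 1, powers reduce modulo 8.
21 mod 8 = 5
So ω_8^21 = ω_8^5 = e^(-2πi·5/8)

ω_8^21 = ω_8^5 = -0.7071+0.7071i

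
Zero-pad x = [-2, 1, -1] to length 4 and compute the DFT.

Original 3-point DFT: [-2, -2.0000-1.7321i, -2.0000+1.7321i]
Zero-padded 4-point DFT provides frequency interpolation.

DFT_4([x, 0, ...]) = [-2, -1-1i, -4, -1+1i]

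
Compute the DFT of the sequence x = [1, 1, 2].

X[k] = Σ(n=0 to 2) x[n] · ω_3^(nk)
where ω_3 = e^(-2πi/3)

Computing each X[k]:
X[0] = 4
X[1] = -0.5000+0.8660i
X[2] = -0.5000-0.8660i

X = [4, -0.5000+0.8660i, -0.5000-0.8660i]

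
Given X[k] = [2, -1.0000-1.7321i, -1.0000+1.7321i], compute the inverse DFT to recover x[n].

x[n] = (1/3) Σ(k=0 to 2) X[k] · e^(2πikn/3)

Computing each x[n]:
x[0] = 0
x[1] = 2
x[2] = 0

x = [0, 2, 0]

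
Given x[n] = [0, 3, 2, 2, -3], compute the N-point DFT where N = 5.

X[k] = Σ(n=0 to 4) x[n] · ω_5^(nk)
where ω_5 = e^(-2πi/5)

Computing each X[k]:
X[0] = 4
X[1] = -3.2361-5.7063i
X[2] = 1.2361-3.5267i
X[3] = 1.2361+3.5267i
X[4] = -3.2361+5.7063i

X = [4, -3.2361-5.7063i, 1.2361-3.5267i, 1.2361+3.5267i, -3.2361+5.7063i]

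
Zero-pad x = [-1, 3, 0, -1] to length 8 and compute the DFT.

Original 4-point DFT: [1, -1-4i, -3, -1+4i]
Zero-padded 8-point DFT provides frequency interpolation.

DFT_8([x, 0, ...]) = [1, 1.8284-1.4142i, -1-4i, -3.8284-1.4142i, -3, -3.8284+1.4142i, -1+4i, 1.8284+1.4142i]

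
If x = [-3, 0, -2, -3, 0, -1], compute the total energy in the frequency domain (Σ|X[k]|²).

Parseval: Σ|x[n]|² = (1/N)Σ|X[k]|², so Σ|X[k]|² = N·Σ|x[n]|² = 6·23.0000

Σ|X[k]|² = N·Σ|x[n]|² = 6·23.0000 = 138.0000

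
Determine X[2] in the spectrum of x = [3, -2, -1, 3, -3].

X[2] = Σ(n=0 to 4) x[n] · ω_5^(2n) where ω_5 = e^(-2πi/5)
= (3)·ω_5^0 + (-2)·ω_5^2 + (-1)·ω_5^4 + (3)·ω_5^6 + (-3)·ω_5^8

X[2] = 7.6631-4.3920i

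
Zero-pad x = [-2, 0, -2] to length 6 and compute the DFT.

Original 3-point DFT: [-4, -1.0000-1.7321i, -1.0000+1.7321i]
Zero-padded 6-point DFT provides frequency interpolation.

DFT_6([x, 0, ...]) = [-4, -1.0000+1.7321i, -1.0000-1.7321i, -4, -1.0000+1.7321i, -1.0000-1.7321i]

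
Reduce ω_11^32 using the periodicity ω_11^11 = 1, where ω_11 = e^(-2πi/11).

Since ω_11^11 = 1, powers reduce modulo 11.
32 mod 11 = 10
So ω_11^32 = ω_11^10 = e^(-2πi·10/11)

ω_11^32 = ω_11^10 = 0.8413+0.5406i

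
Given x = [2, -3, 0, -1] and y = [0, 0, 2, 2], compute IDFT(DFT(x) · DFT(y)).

(x ⊛ y)[n] = Σ(m=0 to 3) x[m] · y[(n-m) mod 4]

Computing each output sample:
(x ⊛ y)[0] = -6
(x ⊛ y)[1] = -2
(x ⊛ y)[2] = 2
(x ⊛ y)[3] = -2

x ⊛ y = [-6, -2, 2, -2]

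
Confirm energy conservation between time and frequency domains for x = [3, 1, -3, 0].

Time domain:
Σ|x[n]|² = |3|² + |1|² + |-3|² + |0|² = 19.0000

Frequency domain:
(1/4)Σ|X[k]|² = (1/4)(|1|² + |6-1i|² + |-1|² + |6+1i|²) = (1/4)·76.0000 = 19.0000

Both sides agree, confirming Parseval's theorem.

Σ|x[n]|² = (1/N)Σ|X[k]|² = 19.0000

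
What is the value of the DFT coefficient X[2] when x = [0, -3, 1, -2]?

X[2] = Σ(n=0 to 3) x[n] · ω_4^(2n) where ω_4 = e^(-2πi/4)
= (0)·ω_4^0 + (-3)·ω_4^2 + (1)·ω_4^4 + (-2)·ω_4^6

X[2] = 6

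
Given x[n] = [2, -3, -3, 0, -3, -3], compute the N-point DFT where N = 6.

X[k] = Σ(n=0 to 5) x[n] · ω_6^(nk)
where ω_6 = e^(-2πi/6)

Computing each X[k]:
X[0] = -10
X[1] = 2
X[2] = 8
X[3] = 2
X[4] = 8
X[5] = 2

X = [-10, 2, 8, 2, 8, 2]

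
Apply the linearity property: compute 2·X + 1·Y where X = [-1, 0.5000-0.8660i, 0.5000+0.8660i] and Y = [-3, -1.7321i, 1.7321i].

By linearity: DFT(2x + 1y) = 2·DFT(x) + 1·DFT(y)
= 2·[-1, 0.5000-0.8660i, 0.5000+0.8660i] + 1·[-3, -1.7321i, 1.7321i]

Computing element-wise:
Z[0] = 2·(-1) + 1·(-3) = -5
Z[1] = 2·(0.5000-0.8660i) + 1·(-1.7321i) = 1.0000-3.4641i
Z[2] = 2·(0.5000+0.8660i) + 1·(1.7321i) = 1.0000+3.4641i

DFT(2x + 1y) = 2·X + 1·Y = [-5, 1.0000-3.4641i, 1.0000+3.4641i]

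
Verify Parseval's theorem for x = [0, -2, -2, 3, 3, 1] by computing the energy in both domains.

Time domain:
Σ|x[n]|² = |0|² + |-2|² + |-2|² + |3|² + |3|² + |1|² = 27.0000

Frequency domain:
(1/6)Σ|X[k]|² = (1/6)(|3|² + |-4.0000+6.9282i|² + |3.0000-1.7321i|² + |-1|² + |3.0000+1.7321i|² + |-4.0000-6.9282i|²) = (1/6)·162.0000 = 27.0000

Both sides agree, confirming Parseval's theorem.

Σ|x[n]|² = (1/N)Σ|X[k]|² = 27.0000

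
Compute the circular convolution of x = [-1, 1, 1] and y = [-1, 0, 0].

(x ⊛ y)[n] = Σ(m=0 to 2) x[m] · y[(n-m) mod 3]

Computing each output sample:
(x ⊛ y)[0] = 1
(x ⊛ y)[1] = -1
(x ⊛ y)[2] = -1

x ⊛ y = [1, -1, -1]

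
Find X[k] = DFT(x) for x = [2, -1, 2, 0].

X[k] = Σ(n=0 to 3) x[n] · ω_4^(nk)
where ω_4 = e^(-2πi/4)

Computing each X[k]:
X[0] = 3
X[1] = 1i
X[2] = 5
X[3] = -1i

X = [3, 1i, 5, -1i]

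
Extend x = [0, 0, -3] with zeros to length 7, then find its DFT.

Original 3-point DFT: [-3, 1.5000-2.5981i, 1.5000+2.5981i]
Zero-padded 7-point DFT provides frequency interpolation.

DFT_7([x, 0, ...]) = [-3, 0.6676+2.9248i, 2.7029-1.3017i, -1.8705-2.3455i, -1.8705+2.3455i, 2.7029+1.3017i, 0.6676-2.9248i]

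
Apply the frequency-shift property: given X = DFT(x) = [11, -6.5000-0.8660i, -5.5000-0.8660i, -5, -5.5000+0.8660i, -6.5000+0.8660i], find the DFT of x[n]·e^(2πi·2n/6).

Modulation property: DFT(ω_6^(-2n)·x[n]) = X[(k-2) mod 6], so circularly shift X by 2 positions.

X[k-2] = [-5.5000+0.8660i, -6.5000+0.8660i, 11, -6.5000-0.8660i, -5.5000-0.8660i, -5]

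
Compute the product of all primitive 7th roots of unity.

The primitive 7th roots of unity are ω_7^k for k coprime to 7: k ∈ {1, 2, 3, 4, 5, 6}
Their product equals the constant term of the cyclotomic polynomial Φ_7(x) up to sign.
For n ≥ 3, the product of all primitive nth roots of unity is 1. (For n=1 it is 1; for n=2 it is -1.)

1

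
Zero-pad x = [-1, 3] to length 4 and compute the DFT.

Original 2-point DFT: [2, -4]
Zero-padded 4-point DFT provides frequency interpolation.

DFT_4([x, 0, ...]) = [2, -1-3i, -4, -1+3i]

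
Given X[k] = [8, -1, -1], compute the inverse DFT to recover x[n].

x[n] = (1/3) Σ(k=0 to 2) X[k] · e^(2πikn/3)

Computing each x[n]:
x[0] = 2
x[1] = 3
x[2] = 3

x = [2, 3, 3]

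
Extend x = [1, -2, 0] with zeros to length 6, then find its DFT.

Original 3-point DFT: [-1, 2.0000+1.7321i, 2.0000-1.7321i]
Zero-padded 6-point DFT provides frequency interpolation.

DFT_6([x, 0, ...]) = [-1, 1.7321i, 2.0000+1.7321i, 3, 2.0000-1.7321i, -1.7321i]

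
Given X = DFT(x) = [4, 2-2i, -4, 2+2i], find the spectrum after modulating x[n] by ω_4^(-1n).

Modulation property: DFT(ω_4^(-1n)·x[n]) = X[(k-1) mod 4], so circularly shift X by 1 positions.

X[k-1] = [2+2i, 4, 2-2i, -4]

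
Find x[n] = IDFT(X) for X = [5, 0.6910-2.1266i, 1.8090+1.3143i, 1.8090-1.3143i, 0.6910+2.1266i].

x[n] = (1/5) Σ(k=0 to 4) X[k] · e^(2πikn/5)

Computing each x[n]:
x[0] = 2
x[1] = 1
x[2] = 2
x[3] = 0
x[4] = 0

x = [2, 1, 2, 0, 0]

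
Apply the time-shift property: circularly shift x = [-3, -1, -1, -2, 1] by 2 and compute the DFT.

Time shift by 2: X_shifted[k] = ω_5^(2k) · X[k]
Shifted x = [-2, 1, -3, -1, -1]

DFT(x[n-2]) = [-6, 1.2361-0.7265i, -3.2361-3.0777i, -3.2361+3.0777i, 1.2361+0.7265i]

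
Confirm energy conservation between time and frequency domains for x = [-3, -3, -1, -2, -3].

Time domain:
Σ|x[n]|² = |-3|² + |-3|² + |-1|² + |-2|² + |-3|² = 32.0000

Frequency domain:
(1/5)Σ|X[k]|² = (1/5)(|-12|² + |-2.4271-0.5878i|² + |0.9271+0.9511i|² + |0.9271-0.9511i|² + |-2.4271+0.5878i|²) = (1/5)·160.0000 = 32.0000

Both sides agree, confirming Parseval's theorem.

Σ|x[n]|² = (1/N)Σ|X[k]|² = 32.0000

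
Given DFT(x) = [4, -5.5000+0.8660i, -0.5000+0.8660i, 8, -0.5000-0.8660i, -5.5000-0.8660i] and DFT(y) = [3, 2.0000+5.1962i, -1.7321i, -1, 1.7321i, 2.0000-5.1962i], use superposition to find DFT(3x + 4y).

By linearity: DFT(3x + 4y) = 3·DFT(x) + 4·DFT(y)
= 3·[4, -5.5000+0.8660i, -0.5000+0.8660i, 8, -0.5000-0.8660i, -5.5000-0.8660i] + 4·[3, 2.0000+5.1962i, -1.7321i, -1, 1.7321i, 2.0000-5.1962i]

Computing element-wise:
Z[0] = 3·(4) + 4·(3) = 24
Z[1] = 3·(-5.5000+0.8660i) + 4·(2.0000+5.1962i) = -8.5000+23.3828i
Z[2] = 3·(-0.5000+0.8660i) + 4·(-1.7321i) = -1.5000-4.3304i
Z[3] = 3·(8) + 4·(-1) = 20
Z[4] = 3·(-0.5000-0.8660i) + 4·(1.7321i) = -1.5000+4.3304i
Z[5] = 3·(-5.5000-0.8660i) + 4·(2.0000-5.1962i) = -8.5000-23.3828i

DFT(3x + 4y) = 3·X + 4·Y = [24, -8.5000+23.3828i, -1.5000-4.3304i, 20, -1.5000+4.3304i, -8.5000-23.3828i]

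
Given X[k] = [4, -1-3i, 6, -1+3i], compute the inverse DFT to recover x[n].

x[n] = (1/4) Σ(k=0 to 3) X[k] · e^(2πikn/4)

Computing each x[n]:
x[0] = 2
x[1] = 1
x[2] = 3
x[3] = -2

x = [2, 1, 3, -2]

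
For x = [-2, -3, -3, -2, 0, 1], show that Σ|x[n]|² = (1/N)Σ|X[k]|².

Time domain:
Σ|x[n]|² = |-2|² + |-3|² + |-3|² + |-2|² + |0|² + |1|² = 27.0000

Frequency domain:
(1/6)Σ|X[k]|² = (1/6)(|-9|² + |0.5000+6.0622i|² + |-1.5000+0.8660i|² + |-1|² + |-1.5000-0.8660i|² + |0.5000-6.0622i|²) = (1/6)·162.0000 = 27.0000

Both sides agree, confirming Parseval's theorem.

Σ|x[n]|² = (1/N)Σ|X[k]|² = 27.0000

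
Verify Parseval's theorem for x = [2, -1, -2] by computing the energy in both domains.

Time domain:
Σ|x[n]|² = |2|² + |-1|² + |-2|² = 9.0000

Frequency domain:
(1/3)Σ|X[k]|² = (1/3)(|-1|² + |3.5000-0.8660i|² + |3.5000+0.8660i|²) = (1/3)·27.0000 = 9.0000

Both sides agree, confirming Parseval's theorem.

Σ|x[n]|² = (1/N)Σ|X[k]|² = 9.0000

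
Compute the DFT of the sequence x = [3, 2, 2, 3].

X[k] = Σ(n=0 to 3) x[n] · ω_4^(nk)
where ω_4 = e^(-2πi/4)

Computing each X[k]:
X[0] = 10
X[1] = 1+1i
X[2] = 0
X[3] = 1-1i

X = [10, 1+1i, 0, 1-1i]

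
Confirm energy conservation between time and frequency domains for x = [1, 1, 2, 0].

Time domain:
Σ|x[n]|² = |1|² + |1|² + |2|² + |0|² = 6.0000

Frequency domain:
(1/4)Σ|X[k]|² = (1/4)(|4|² + |-1-1i|² + |2|² + |-1+1i|²) = (1/4)·24.0000 = 6.0000

Both sides agree, confirming Parseval's theorem.

Σ|x[n]|² = (1/N)Σ|X[k]|² = 6.0000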